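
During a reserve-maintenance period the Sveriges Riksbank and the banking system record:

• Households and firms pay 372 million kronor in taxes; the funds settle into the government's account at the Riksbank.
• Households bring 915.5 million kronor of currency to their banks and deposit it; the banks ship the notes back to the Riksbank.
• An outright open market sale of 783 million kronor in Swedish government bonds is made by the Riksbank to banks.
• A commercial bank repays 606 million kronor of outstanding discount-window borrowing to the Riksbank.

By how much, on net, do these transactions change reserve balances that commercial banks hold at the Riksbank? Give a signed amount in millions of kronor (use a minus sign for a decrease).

Riksbank balance sheet:
  Assets:      Securities −783M, Loans to banks −606M
  Liabilities: Bank reserves −845.5M, Currency in circulation −915.5M, Government deposits +372M
So the change in reserve balances that commercial banks hold at the Riksbank is -845.5 million.

-845.5 million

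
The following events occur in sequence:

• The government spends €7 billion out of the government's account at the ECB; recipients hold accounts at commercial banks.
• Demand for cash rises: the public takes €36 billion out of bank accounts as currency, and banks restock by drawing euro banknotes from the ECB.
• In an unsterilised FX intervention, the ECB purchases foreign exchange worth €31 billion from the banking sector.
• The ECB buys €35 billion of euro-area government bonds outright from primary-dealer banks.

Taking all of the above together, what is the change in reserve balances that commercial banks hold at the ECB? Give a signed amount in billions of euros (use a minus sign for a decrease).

Government spending €7 billion: government payments flow into bank reserve accounts → +€7B.
Currency withdrawal €36 billion: banks swap reserves for currency → −€36B.
FX purchase €31 billion: the ECB pays by crediting reserve accounts → +€31B.
OMO purchase (from banks) €35 billion: the ECB pays by crediting reserve accounts → +€35B.
Net: 7 − 36 + 31 + 35 = +€37 billion.

+€37 billion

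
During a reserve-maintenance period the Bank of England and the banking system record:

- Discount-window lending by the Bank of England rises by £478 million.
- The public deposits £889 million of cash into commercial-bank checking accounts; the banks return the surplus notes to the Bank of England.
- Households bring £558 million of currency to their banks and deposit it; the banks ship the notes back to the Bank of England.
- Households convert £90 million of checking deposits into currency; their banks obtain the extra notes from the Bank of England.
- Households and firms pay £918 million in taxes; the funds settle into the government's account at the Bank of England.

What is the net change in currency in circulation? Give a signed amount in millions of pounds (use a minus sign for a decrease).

Discount-window loan £478 million: no currency enters or leaves circulation → 0.
Currency deposit £889 million: notes return to the central bank → −£889M.
Currency deposit £558 million: notes return to the central bank → −£558M.
Currency withdrawal £90 million: notes leave the central bank → +£90M.
Government account inflow £918 million: no currency enters or leaves circulation → 0.
Net: 0 − 889 − 558 + 90 + 0 = -£1357 million.

-£1357 million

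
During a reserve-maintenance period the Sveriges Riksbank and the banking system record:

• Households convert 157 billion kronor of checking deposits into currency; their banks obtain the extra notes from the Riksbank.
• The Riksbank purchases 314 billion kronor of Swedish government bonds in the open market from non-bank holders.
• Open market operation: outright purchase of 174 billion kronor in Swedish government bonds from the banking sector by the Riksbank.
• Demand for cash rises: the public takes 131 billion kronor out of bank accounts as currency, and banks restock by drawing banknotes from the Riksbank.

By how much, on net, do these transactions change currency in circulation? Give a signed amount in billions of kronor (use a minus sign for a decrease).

+288 billion

Currency withdrawal 157 billion kronor: notes leave the central bank → +157B.
Asset purchase (from non-banks) 314 billion kronor: no currency enters or leaves circulation → 0.
OMO purchase (from banks) 174 billion kronor: no currency enters or leaves circulation → 0.
Currency withdrawal 131 billion kronor: notes leave the central bank → +131B.
Net: 157 + 0 + 0 + 131 = +288 billion.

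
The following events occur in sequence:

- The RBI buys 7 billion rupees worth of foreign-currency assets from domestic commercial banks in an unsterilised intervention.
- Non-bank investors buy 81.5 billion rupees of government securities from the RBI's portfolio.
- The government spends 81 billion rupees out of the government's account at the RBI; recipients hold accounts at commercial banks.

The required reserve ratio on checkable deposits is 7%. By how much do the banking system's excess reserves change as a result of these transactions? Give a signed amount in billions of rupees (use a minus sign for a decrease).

+6.535 billion

FX purchase 7 billion rupees: reserves +7B, deposits 0.
Asset sale (to non-banks) 81.5 billion rupees: reserves −81.5B, deposits −81.5B.
Government spending 81 billion rupees: reserves +81B, deposits +81B.
Totals: Δreserves = +6.5B, Δdeposits = −0.5B.
Δrequired reserves = 7% × −0.5B = −0.035B.
Δexcess reserves = Δreserves − Δrequired = +6.5B − (−0.035B) = +6.535 billion.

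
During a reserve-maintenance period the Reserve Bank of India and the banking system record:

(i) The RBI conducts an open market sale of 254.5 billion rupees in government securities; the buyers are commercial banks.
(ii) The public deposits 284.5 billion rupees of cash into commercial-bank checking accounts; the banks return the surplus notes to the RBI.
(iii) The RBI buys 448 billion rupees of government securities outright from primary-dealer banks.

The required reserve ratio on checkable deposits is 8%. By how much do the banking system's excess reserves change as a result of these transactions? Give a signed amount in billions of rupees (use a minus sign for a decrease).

OMO sale (to banks) 254.5 billion rupees: reserves −254.5B, deposits 0.
Currency deposit 284.5 billion rupees: reserves +284.5B, deposits +284.5B.
OMO purchase (from banks) 448 billion rupees: reserves +448B, deposits 0.
Totals: Δreserves = +478B, Δdeposits = +284.5B.
Δrequired reserves = 8% × +284.5B = +22.76B.
Δexcess reserves = Δreserves − Δrequired = +478B − (+22.76B) = +455.24 billion.

+455.24 billion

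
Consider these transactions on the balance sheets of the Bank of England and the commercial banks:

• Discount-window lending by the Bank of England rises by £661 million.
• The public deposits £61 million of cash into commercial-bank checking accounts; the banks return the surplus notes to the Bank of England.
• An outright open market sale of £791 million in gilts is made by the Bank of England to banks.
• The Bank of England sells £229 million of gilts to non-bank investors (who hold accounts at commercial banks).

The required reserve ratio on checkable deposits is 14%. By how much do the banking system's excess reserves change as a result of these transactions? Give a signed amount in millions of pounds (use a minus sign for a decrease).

-£274.48 million

Discount-window loan £661 million: reserves +£661M, deposits 0.
Currency deposit £61 million: reserves +£61M, deposits +£61M.
OMO sale (to banks) £791 million: reserves −£791M, deposits 0.
Asset sale (to non-banks) £229 million: reserves −£229M, deposits −£229M.
Totals: Δreserves = −£298M, Δdeposits = −£168M.
Δrequired reserves = 14% × −£168M = −£23.52M.
Δexcess reserves = Δreserves − Δrequired = −£298M − (−£23.52M) = -£274.48 million.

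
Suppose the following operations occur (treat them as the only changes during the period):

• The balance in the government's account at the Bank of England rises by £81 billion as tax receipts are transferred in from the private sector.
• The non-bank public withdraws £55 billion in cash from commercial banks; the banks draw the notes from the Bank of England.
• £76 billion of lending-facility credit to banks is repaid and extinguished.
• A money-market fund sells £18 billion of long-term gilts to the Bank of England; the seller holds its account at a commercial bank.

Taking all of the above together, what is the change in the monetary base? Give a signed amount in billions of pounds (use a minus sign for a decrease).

Bank of England balance sheet:
  Assets:      Securities +£18B, Loans to banks −£76B
  Liabilities: Bank reserves −£194B, Currency in circulation +£55B, Government deposits +£81B
Monetary base = currency + reserves: +£55B + (−£194B) = -£139 billion.

-£139 billion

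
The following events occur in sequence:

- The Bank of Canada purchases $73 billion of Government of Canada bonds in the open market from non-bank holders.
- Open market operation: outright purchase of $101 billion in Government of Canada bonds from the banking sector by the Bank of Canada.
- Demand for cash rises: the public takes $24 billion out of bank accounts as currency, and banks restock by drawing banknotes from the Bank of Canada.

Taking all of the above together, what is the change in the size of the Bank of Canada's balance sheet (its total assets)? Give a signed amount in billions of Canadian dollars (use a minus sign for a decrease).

+$174 billion

Asset purchase (from non-banks) $73 billion: a Bank of Canada asset is acquired → +$73B.
OMO purchase (from banks) $101 billion: a Bank of Canada asset is acquired → +$101B.
Currency withdrawal $24 billion: only the composition of liabilities changes → 0.
Net: 73 + 101 + 0 = +$174 billion.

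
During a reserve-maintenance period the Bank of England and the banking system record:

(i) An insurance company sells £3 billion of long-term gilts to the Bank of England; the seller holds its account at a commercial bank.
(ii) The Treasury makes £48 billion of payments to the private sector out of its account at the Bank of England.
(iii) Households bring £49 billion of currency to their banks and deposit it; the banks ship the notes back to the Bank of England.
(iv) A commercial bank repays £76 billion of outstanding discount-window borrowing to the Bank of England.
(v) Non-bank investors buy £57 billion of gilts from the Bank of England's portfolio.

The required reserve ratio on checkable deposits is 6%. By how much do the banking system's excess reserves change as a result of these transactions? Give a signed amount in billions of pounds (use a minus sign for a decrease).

-£35.58 billion

Asset purchase (from non-banks) £3 billion: reserves +£3B, deposits +£3B.
Government spending £48 billion: reserves +£48B, deposits +£48B.
Currency deposit £49 billion: reserves +£49B, deposits +£49B.
Discount-window repayment £76 billion: reserves −£76B, deposits 0.
Asset sale (to non-banks) £57 billion: reserves −£57B, deposits −£57B.
Totals: Δreserves = −£33B, Δdeposits = +£43B.
Δrequired reserves = 6% × +£43B = +£2.58B.
Δexcess reserves = Δreserves − Δrequired = −£33B − (+£2.58B) = -£35.58 billion.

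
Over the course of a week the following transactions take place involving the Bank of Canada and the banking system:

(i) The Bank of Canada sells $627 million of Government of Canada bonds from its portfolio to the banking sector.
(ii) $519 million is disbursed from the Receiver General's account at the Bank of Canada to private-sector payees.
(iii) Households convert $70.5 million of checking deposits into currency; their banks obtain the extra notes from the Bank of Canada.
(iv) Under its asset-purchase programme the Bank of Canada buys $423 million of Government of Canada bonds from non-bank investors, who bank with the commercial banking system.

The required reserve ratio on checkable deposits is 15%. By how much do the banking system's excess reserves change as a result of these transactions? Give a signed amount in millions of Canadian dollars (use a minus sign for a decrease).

OMO sale (to banks) $627 million: reserves −$627M, deposits 0.
Government spending $519 million: reserves +$519M, deposits +$519M.
Currency withdrawal $70.5 million: reserves −$70.5M, deposits −$70.5M.
Asset purchase (from non-banks) $423 million: reserves +$423M, deposits +$423M.
Totals: Δreserves = +$244.5M, Δdeposits = +$871.5M.
Δrequired reserves = 15% × +$871.5M = +$130.725M.
Δexcess reserves = Δreserves − Δrequired = +$244.5M − (+$130.725M) = +$113.775 million.

+$113.775 million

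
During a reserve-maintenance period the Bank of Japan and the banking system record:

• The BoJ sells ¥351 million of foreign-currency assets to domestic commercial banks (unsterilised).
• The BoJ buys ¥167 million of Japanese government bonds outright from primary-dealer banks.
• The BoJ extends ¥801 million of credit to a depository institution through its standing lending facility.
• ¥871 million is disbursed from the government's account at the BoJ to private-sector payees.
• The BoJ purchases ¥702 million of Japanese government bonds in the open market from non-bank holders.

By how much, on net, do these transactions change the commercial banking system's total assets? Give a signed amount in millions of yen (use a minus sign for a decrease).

+¥2374 million

FX sale ¥351 million: just an asset swap on bank balance sheets → 0.
OMO purchase (from banks) ¥167 million: just an asset swap on bank balance sheets → 0.
Discount-window loan ¥801 million: bank balance sheets expand → +¥801M.
Government spending ¥871 million: bank balance sheets expand → +¥871M.
Asset purchase (from non-banks) ¥702 million: bank balance sheets expand → +¥702M.
Net: 0 + 0 + 801 + 871 + 702 = +¥2374 million.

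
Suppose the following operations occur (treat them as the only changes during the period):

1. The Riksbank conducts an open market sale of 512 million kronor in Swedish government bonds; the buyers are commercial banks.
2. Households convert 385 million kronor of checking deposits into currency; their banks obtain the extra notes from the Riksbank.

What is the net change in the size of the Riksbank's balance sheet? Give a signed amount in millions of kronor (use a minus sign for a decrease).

OMO sale (to banks) 512 million kronor: a Riksbank asset is shed → −512M.
Currency withdrawal 385 million kronor: only the composition of liabilities changes → 0.
Net: −512 + 0 = -512 million.

-512 million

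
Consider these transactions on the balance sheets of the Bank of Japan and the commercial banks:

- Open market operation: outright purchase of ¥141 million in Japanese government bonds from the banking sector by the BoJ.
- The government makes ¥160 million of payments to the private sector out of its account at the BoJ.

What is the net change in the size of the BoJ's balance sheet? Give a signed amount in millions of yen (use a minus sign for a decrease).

OMO purchase (from banks) ¥141 million: a BoJ asset is acquired → +¥141M.
Government spending ¥160 million: only the composition of liabilities changes → 0.
Net: 141 + 0 = +¥141 million.

+¥141 million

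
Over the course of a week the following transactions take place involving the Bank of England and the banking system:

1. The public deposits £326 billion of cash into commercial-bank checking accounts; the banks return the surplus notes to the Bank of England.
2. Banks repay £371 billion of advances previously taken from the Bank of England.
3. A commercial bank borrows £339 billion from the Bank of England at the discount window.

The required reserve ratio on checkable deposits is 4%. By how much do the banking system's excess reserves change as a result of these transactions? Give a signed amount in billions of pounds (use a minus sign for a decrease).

Currency deposit £326 billion: reserves +£326B, deposits +£326B.
Discount-window repayment £371 billion: reserves −£371B, deposits 0.
Discount-window loan £339 billion: reserves +£339B, deposits 0.
Totals: Δreserves = +£294B, Δdeposits = +£326B.
Δrequired reserves = 4% × +£326B = +£13.04B.
Δexcess reserves = Δreserves − Δrequired = +£294B − (+£13.04B) = +£280.96 billion.

+£280.96 billion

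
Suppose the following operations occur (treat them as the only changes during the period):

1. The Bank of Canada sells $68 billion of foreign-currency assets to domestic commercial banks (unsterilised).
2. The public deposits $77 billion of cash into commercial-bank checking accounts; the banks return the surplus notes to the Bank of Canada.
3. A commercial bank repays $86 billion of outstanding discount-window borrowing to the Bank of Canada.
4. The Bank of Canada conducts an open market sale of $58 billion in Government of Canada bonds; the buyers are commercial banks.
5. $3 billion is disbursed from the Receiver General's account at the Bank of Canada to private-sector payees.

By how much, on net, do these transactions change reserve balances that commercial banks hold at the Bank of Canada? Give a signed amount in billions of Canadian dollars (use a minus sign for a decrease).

FX sale $68 billion: the buying banks pay out of their reserve balances → −$68B.
Currency deposit $77 billion: returned notes are swapped for reserve credit → +$77B.
Discount-window repayment $86 billion: repayment is debited from reserves → −$86B.
OMO sale (to banks) $58 billion: the buying banks pay out of their reserve balances → −$58B.
Government spending $3 billion: government payments flow into bank reserve accounts → +$3B.
Net: −68 + 77 − 86 − 58 + 3 = -$132 billion.

-$132 billion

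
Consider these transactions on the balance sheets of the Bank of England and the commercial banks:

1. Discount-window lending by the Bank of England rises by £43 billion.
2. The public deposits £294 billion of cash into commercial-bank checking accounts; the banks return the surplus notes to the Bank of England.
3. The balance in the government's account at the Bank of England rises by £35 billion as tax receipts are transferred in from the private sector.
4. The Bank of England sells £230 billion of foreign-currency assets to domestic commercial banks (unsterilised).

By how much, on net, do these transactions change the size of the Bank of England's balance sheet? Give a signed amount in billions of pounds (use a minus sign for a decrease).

-£187 billion

Discount-window loan £43 billion: a Bank of England asset is acquired → +£43B.
Currency deposit £294 billion: only the composition of liabilities changes → 0.
Government account inflow £35 billion: only the composition of liabilities changes → 0.
FX sale £230 billion: a Bank of England asset is shed → −£230B.
Net: 43 + 0 + 0 − 230 = -£187 billion.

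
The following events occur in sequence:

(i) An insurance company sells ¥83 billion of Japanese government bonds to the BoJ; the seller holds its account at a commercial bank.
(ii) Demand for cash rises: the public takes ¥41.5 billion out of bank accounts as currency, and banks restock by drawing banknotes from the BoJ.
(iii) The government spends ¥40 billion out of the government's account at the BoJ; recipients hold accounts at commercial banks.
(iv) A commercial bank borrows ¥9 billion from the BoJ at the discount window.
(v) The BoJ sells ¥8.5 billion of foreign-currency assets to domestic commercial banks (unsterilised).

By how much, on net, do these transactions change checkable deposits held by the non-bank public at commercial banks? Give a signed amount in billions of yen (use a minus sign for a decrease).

Asset purchase (from non-banks) ¥83 billion: non-bank counterparties' bank balances rise → +¥83B.
Currency withdrawal ¥41.5 billion: non-bank counterparties' bank balances fall → −¥41.5B.
Government spending ¥40 billion: non-bank counterparties' bank balances rise → +¥40B.
Discount-window loan ¥9 billion: the counterparty is a bank, so public deposits are unchanged → 0.
FX sale ¥8.5 billion: the counterparty is a bank, so public deposits are unchanged → 0.
Net: 83 − 41.5 + 40 + 0 + 0 = +¥81.5 billion.

+¥81.5 billion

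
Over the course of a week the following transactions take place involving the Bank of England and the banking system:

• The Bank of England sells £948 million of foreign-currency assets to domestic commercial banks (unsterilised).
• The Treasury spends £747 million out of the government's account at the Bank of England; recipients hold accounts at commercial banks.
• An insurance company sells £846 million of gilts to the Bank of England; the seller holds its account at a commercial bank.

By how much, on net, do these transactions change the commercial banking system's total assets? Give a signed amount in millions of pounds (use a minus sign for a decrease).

FX sale £948 million: just an asset swap on bank balance sheets → 0.
Government spending £747 million: bank balance sheets expand → +£747M.
Asset purchase (from non-banks) £846 million: bank balance sheets expand → +£846M.
Net: 0 + 747 + 846 = +£1593 million.

+£1593 million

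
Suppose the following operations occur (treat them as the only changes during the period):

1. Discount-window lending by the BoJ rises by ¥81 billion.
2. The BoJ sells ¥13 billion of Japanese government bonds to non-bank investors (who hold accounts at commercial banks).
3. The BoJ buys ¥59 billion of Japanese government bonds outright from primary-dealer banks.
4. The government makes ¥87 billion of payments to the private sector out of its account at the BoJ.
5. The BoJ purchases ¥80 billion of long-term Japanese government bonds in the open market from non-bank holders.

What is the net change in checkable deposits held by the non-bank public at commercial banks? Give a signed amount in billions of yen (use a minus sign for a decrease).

+¥154 billion

Discount-window loan ¥81 billion: the counterparty is a bank, so public deposits are unchanged → 0.
Asset sale (to non-banks) ¥13 billion: non-bank counterparties' bank balances fall → −¥13B.
OMO purchase (from banks) ¥59 billion: the counterparty is a bank, so public deposits are unchanged → 0.
Government spending ¥87 billion: non-bank counterparties' bank balances rise → +¥87B.
Asset purchase (from non-banks) ¥80 billion: non-bank counterparties' bank balances rise → +¥80B.
Net: 0 − 13 + 0 + 87 + 80 = +¥154 billion.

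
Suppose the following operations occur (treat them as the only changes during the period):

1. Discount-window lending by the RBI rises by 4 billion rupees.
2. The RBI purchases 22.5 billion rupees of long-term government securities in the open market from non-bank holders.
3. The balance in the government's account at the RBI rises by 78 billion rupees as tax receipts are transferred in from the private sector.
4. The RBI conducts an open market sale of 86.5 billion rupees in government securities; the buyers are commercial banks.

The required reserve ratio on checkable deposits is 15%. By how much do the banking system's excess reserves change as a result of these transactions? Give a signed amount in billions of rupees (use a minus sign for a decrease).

-129.675 billion

Discount-window loan 4 billion rupees: reserves +4B, deposits 0.
Asset purchase (from non-banks) 22.5 billion rupees: reserves +22.5B, deposits +22.5B.
Government account inflow 78 billion rupees: reserves −78B, deposits −78B.
OMO sale (to banks) 86.5 billion rupees: reserves −86.5B, deposits 0.
Totals: Δreserves = −138B, Δdeposits = −55.5B.
Δrequired reserves = 15% × −55.5B = −8.325B.
Δexcess reserves = Δreserves − Δrequired = −138B − (−8.325B) = -129.675 billion.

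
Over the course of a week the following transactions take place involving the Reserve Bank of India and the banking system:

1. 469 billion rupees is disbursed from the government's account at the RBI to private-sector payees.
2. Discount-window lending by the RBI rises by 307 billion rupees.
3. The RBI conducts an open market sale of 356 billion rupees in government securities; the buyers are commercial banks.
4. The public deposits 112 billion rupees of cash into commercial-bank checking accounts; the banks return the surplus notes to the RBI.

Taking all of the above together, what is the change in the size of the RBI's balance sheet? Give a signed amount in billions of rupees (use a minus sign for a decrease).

Government spending 469 billion rupees: only the composition of liabilities changes → 0.
Discount-window loan 307 billion rupees: an RBI asset is acquired → +307B.
OMO sale (to banks) 356 billion rupees: an RBI asset is shed → −356B.
Currency deposit 112 billion rupees: only the composition of liabilities changes → 0.
Net: 0 + 307 − 356 + 0 = -49 billion.

-49 billion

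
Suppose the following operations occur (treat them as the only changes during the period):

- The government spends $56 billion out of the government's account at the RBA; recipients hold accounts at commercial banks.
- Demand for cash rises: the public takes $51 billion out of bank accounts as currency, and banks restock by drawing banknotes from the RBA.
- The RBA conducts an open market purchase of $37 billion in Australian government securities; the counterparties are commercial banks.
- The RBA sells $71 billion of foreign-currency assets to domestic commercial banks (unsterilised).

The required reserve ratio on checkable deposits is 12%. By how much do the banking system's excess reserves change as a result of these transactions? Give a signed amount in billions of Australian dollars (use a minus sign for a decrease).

-$29.6 billion

Government spending $56 billion: reserves +$56B, deposits +$56B.
Currency withdrawal $51 billion: reserves −$51B, deposits −$51B.
OMO purchase (from banks) $37 billion: reserves +$37B, deposits 0.
FX sale $71 billion: reserves −$71B, deposits 0.
Totals: Δreserves = −$29B, Δdeposits = +$5B.
Δrequired reserves = 12% × +$5B = +$0.6B.
Δexcess reserves = Δreserves − Δrequired = −$29B − (+$0.6B) = -$29.6 billion.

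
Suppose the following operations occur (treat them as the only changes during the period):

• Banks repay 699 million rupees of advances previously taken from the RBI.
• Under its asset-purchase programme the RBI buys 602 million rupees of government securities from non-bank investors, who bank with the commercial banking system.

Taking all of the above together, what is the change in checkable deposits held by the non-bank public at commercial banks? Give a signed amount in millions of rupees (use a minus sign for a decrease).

Discount-window repayment 699 million rupees: the counterparty is a bank, so public deposits are unchanged → 0.
Asset purchase (from non-banks) 602 million rupees: non-bank counterparties' bank balances rise → +602M.
Net: 0 + 602 = +602 million.

+602 million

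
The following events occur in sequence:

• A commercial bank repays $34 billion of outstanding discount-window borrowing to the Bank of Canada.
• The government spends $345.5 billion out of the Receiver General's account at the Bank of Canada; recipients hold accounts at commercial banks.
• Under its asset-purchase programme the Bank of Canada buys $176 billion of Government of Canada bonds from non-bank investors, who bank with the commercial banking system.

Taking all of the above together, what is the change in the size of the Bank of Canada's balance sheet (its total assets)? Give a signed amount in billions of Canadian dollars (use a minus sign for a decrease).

+$142 billion

Discount-window repayment $34 billion: a Bank of Canada asset is shed → −$34B.
Government spending $345.5 billion: only the composition of liabilities changes → 0.
Asset purchase (from non-banks) $176 billion: a Bank of Canada asset is acquired → +$176B.
Net: −34 + 0 + 176 = +$142 billion.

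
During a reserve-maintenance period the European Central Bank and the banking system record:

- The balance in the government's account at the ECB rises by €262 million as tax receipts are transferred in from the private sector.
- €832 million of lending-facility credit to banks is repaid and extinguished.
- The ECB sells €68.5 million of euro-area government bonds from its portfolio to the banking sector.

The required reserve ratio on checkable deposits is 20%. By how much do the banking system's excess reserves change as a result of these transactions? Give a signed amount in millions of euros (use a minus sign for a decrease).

-€1110.1 million

Government account inflow €262 million: reserves −€262M, deposits −€262M.
Discount-window repayment €832 million: reserves −€832M, deposits 0.
OMO sale (to banks) €68.5 million: reserves −€68.5M, deposits 0.
Totals: Δreserves = −€1162.5M, Δdeposits = −€262M.
Δrequired reserves = 20% × −€262M = −€52.4M.
Δexcess reserves = Δreserves − Δrequired = −€1162.5M − (−€52.4M) = -€1110.1 million.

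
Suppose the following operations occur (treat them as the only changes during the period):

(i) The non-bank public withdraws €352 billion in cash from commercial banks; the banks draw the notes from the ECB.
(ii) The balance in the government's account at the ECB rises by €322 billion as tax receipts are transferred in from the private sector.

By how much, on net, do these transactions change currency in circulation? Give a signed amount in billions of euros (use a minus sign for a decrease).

Currency withdrawal €352 billion: notes leave the central bank → +€352B.
Government account inflow €322 billion: no currency enters or leaves circulation → 0.
Net: 352 + 0 = +€352 billion.

+€352 billion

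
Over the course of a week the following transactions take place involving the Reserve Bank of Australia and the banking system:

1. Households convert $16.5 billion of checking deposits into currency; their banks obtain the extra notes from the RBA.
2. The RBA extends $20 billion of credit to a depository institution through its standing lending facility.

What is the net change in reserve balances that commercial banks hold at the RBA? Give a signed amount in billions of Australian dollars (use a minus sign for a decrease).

Currency withdrawal $16.5 billion: banks swap reserves for currency → −$16.5B.
Discount-window loan $20 billion: the loan is credited to the bank's reserve account → +$20B.
Net: −16.5 + 20 = +$3.5 billion.

+$3.5 billion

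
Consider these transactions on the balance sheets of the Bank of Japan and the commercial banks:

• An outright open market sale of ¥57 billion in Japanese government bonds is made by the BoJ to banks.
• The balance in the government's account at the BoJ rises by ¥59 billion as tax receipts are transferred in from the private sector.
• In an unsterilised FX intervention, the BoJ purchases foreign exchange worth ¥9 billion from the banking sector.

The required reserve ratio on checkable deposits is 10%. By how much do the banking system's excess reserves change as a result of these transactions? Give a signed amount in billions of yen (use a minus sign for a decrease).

-¥101.1 billion

OMO sale (to banks) ¥57 billion: reserves −¥57B, deposits 0.
Government account inflow ¥59 billion: reserves −¥59B, deposits −¥59B.
FX purchase ¥9 billion: reserves +¥9B, deposits 0.
Totals: Δreserves = −¥107B, Δdeposits = −¥59B.
Δrequired reserves = 10% × −¥59B = −¥5.9B.
Δexcess reserves = Δreserves − Δrequired = −¥107B − (−¥5.9B) = -¥101.1 billion.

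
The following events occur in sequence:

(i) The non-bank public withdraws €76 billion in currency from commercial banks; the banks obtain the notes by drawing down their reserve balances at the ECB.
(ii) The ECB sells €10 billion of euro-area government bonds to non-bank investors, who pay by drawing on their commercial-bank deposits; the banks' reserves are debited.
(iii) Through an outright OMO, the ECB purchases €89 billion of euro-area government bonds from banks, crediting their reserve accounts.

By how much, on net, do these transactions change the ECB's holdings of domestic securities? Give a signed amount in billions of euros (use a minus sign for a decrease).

ECB balance sheet:
  Assets:      Securities +€79B
  Liabilities: Bank reserves +€3B, Currency in circulation +€76B
Commercial banking system:
  Assets:      Reserves at CB +€3B, Securities −€89B
  Liabilities: Checkable deposits −€86B
So the change in the ECB's holdings of domestic securities is +€79 billion.

+€79 billion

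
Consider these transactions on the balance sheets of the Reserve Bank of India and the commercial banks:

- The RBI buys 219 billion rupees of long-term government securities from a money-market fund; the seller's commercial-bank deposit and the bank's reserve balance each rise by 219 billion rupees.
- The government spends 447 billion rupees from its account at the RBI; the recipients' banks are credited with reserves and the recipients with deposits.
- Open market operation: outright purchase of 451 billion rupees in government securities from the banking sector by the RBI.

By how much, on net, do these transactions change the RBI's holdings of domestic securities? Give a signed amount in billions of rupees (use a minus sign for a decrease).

+670 billion

Asset purchase (from non-banks) 219 billion rupees: securities added to the RBI's portfolio → +219B.
Government spending 447 billion rupees: the RBI's securities portfolio is untouched → 0.
OMO purchase (from banks) 451 billion rupees: securities added to the RBI's portfolio → +451B.
Net: 219 + 0 + 451 = +670 billion.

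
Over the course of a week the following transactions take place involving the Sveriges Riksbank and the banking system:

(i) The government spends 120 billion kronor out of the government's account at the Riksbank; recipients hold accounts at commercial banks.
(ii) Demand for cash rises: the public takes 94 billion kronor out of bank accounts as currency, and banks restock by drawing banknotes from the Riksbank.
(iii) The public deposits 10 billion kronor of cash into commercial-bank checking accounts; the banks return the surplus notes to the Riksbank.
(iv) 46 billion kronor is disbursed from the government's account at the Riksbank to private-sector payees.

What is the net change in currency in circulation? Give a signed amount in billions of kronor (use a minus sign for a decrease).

+84 billion

Riksbank balance sheet:
  Assets:      no change
  Liabilities: Bank reserves +82B, Currency in circulation +84B, Government deposits −166B
Commercial banking system:
  Assets:      Reserves at CB +82B
  Liabilities: Checkable deposits +82B
So the change in currency in circulation is +84 billion.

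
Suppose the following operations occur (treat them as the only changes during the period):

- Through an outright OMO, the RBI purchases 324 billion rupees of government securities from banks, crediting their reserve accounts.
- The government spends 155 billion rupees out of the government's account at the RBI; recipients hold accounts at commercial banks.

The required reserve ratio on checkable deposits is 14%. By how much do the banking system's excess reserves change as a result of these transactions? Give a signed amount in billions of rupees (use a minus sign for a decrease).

OMO purchase (from banks) 324 billion rupees: reserves +324B, deposits 0.
Government spending 155 billion rupees: reserves +155B, deposits +155B.
Totals: Δreserves = +479B, Δdeposits = +155B.
Δrequired reserves = 14% × +155B = +21.7B.
Δexcess reserves = Δreserves − Δrequired = +479B − (+21.7B) = +457.3 billion.

+457.3 billion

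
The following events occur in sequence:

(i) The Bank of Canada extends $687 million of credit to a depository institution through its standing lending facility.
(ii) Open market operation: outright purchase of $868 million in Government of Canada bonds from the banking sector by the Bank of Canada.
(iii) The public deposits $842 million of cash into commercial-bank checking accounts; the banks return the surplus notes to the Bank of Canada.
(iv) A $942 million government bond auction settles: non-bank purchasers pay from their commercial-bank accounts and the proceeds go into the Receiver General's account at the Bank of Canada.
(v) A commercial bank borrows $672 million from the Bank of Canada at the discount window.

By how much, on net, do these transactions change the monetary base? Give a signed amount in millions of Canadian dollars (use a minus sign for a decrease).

+$1285 million

Bank of Canada balance sheet:
  Assets:      Securities +$868M, Loans to banks +$1359M
  Liabilities: Bank reserves +$2127M, Currency in circulation −$842M, Government deposits +$942M
Commercial banking system:
  Assets:      Reserves at CB +$2127M, Securities −$868M
  Liabilities: Checkable deposits −$100M, Borrowings from CB +$1359M
Monetary base = currency + reserves: −$842M + (+$2127M) = +$1285 million.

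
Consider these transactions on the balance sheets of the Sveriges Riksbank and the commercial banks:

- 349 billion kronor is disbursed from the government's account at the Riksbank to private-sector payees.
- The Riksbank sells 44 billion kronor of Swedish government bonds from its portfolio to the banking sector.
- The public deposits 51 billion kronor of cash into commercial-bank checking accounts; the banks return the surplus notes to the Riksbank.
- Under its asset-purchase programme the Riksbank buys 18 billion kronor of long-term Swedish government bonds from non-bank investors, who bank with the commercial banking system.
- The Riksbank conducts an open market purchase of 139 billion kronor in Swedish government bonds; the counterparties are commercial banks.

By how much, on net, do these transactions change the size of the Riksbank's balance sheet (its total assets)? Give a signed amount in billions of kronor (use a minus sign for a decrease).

Government spending 349 billion kronor: only the composition of liabilities changes → 0.
OMO sale (to banks) 44 billion kronor: a Riksbank asset is shed → −44B.
Currency deposit 51 billion kronor: only the composition of liabilities changes → 0.
Asset purchase (from non-banks) 18 billion kronor: a Riksbank asset is acquired → +18B.
OMO purchase (from banks) 139 billion kronor: a Riksbank asset is acquired → +139B.
Net: 0 − 44 + 0 + 18 + 139 = +113 billion.

+113 billion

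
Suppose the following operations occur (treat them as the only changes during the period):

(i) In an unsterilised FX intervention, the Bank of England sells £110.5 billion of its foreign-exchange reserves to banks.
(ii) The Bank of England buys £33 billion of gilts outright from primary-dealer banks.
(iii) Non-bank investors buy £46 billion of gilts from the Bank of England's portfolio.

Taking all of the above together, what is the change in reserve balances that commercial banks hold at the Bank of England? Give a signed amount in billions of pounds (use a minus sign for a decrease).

-£123.5 billion

Bank of England balance sheet:
  Assets:      Securities −£13B, Foreign assets −£110.5B
  Liabilities: Bank reserves −£123.5B
So the change in reserve balances that commercial banks hold at the Bank of England is -£123.5 billion.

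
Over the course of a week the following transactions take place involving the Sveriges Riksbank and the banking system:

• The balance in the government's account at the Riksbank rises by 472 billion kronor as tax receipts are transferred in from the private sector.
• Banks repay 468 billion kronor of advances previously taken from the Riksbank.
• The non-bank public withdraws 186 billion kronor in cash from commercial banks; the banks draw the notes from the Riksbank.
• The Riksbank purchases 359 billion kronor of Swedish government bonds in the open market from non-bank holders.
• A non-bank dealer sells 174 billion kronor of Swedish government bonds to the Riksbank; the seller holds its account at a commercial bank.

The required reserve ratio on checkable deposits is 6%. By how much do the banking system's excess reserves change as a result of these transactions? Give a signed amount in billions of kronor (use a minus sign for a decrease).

Government account inflow 472 billion kronor: reserves −472B, deposits −472B.
Discount-window repayment 468 billion kronor: reserves −468B, deposits 0.
Currency withdrawal 186 billion kronor: reserves −186B, deposits −186B.
Asset purchase (from non-banks) 359 billion kronor: reserves +359B, deposits +359B.
Asset purchase (from non-banks) 174 billion kronor: reserves +174B, deposits +174B.
Totals: Δreserves = −593B, Δdeposits = −125B.
Δrequired reserves = 6% × −125B = −7.5B.
Δexcess reserves = Δreserves − Δrequired = −593B − (−7.5B) = -585.5 billion.

-585.5 billion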